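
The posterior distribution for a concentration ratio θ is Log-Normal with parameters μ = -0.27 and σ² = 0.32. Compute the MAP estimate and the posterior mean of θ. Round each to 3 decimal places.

Mode = exp(μ − σ²) = exp(-0.59) = 0.554.
Mean = exp(μ + σ²/2) = exp(-0.110) = 0.896.

MAP = 0.554, posterior mean = 0.896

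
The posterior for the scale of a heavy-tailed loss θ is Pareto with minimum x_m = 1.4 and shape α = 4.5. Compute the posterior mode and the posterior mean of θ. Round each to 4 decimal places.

The Pareto density is strictly decreasing on [x_m, ∞), so the mode is x_m = 1.4000.
Mean = α·x_m/(α−1) = 4.5·1.4/3.5 = 1.8000.
Mean > mode: the posterior has a right tail.

θ_MAP = 1.4000, E[θ|data] = 1.8000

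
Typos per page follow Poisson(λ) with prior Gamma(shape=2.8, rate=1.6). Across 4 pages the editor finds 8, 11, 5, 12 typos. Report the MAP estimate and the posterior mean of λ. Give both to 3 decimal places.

MAP = 6.750, posterior mean = 6.929

Σ counts = 36. Posterior: Gamma(shape = 2.8+36 = 38.8, rate = 1.6+4 = 5.6).
Mode = (α−1)/β = 37.8/5.6 = 6.750.
Mean = α/β = 38.8/5.6 = 6.929.
The posterior is right-skewed, so the mean exceeds the mode.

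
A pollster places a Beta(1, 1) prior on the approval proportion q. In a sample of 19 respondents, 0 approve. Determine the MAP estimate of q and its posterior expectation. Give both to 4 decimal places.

Posterior: Beta(1+0, 1+19) = Beta(1, 20).
Since α = 1 ≤ 1 and β > 1, the Beta density is monotone decreasing on [0,1]; the mode is at 0.
Mean = 1/(1+20) = 0.0476.
Mean > mode: the posterior has a right tail.

q_MAP = 0.0000, E[q|data] = 0.0476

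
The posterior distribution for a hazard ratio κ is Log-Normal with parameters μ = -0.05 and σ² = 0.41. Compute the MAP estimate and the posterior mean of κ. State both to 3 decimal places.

Mode = exp(μ − σ²) = exp(-0.46) = 0.631.
Mean = exp(μ + σ²/2) = exp(0.155) = 1.168.
The posterior is right-skewed, so the mean exceeds the mode.

κ_MAP = 0.631, E[κ|data] = 1.168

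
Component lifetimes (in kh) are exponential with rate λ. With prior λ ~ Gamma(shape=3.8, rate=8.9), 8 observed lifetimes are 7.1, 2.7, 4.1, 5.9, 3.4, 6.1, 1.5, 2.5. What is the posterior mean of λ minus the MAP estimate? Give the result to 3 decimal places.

Σ times = 33.3. Posterior: Gamma(shape = 3.8+8 = 11.8, rate = 8.9+33.3 = 42.2).
Mode = (α−1)/β = 10.8/42.2 = 0.256.
Mean = α/β = 11.8/42.2 = 0.280.
Difference = 0.280 − 0.256 = 0.024.

0.024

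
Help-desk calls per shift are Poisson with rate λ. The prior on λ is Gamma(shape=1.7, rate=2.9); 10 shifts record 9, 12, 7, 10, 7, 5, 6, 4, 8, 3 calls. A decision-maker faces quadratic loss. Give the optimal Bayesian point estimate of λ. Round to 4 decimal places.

Σ counts = 71. Posterior: Gamma(shape = 1.7+71 = 72.7, rate = 2.9+10 = 12.9).
Mode = (α−1)/β = 71.7/12.9 = 5.5581.
Mean = α/β = 72.7/12.9 = 5.6357.
Quadratic loss ⇒ the optimal estimator is the posterior mean.

5.6357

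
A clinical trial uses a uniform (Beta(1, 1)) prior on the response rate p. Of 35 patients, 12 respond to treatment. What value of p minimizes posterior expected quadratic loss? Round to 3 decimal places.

0.351

Posterior: Beta(1+12, 1+23) = Beta(13, 24).
Mode = (13−1)/(13+24−2) = 12/35 = 0.343.
With a flat prior the MAP equals the MLE, 12/35.
Mean = 13/(13+24) = 13/37 = 0.351.
Quadratic loss ⇒ the optimal estimator is the posterior mean.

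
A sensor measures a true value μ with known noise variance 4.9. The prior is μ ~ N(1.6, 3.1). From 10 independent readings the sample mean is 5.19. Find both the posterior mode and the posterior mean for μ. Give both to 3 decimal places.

posterior mode = 4.700, posterior mean = 4.700

Posterior for μ is Normal. Precision-weighted mean: (1/3.1·1.6 + 10/4.9·5.19) / (1/3.1 + 10/4.9) = 4.700.
A Normal posterior is symmetric, so mode = mean.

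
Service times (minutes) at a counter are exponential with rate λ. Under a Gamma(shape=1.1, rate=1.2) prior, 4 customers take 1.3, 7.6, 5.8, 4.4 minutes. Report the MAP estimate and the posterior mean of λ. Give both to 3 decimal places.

Σ times = 19.1. Posterior: Gamma(shape = 1.1+4 = 5.1, rate = 1.2+19.1 = 20.3).
Mode = (α−1)/β = 4.1/20.3 = 0.202.
Mean = α/β = 5.1/20.3 = 0.251.
The mean is pulled above the mode by the posterior's right skew.

MAP: 0.202. Posterior mean: 0.251.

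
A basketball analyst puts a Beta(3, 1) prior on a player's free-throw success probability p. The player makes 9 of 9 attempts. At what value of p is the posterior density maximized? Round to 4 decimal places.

1.0000

Posterior: Beta(3+9, 1+0) = Beta(12, 1).
Since β = 1 ≤ 1 and α > 1, the Beta density is monotone increasing on [0,1]; the mode is at 1.
Mean = 12/(12+1) = 0.9231.
This is the posterior mode — the MAP estimate.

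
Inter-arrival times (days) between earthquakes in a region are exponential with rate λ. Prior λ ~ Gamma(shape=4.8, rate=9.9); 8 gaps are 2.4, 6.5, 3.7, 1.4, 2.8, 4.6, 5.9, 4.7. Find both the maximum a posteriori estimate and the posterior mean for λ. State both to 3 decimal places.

MAP = 0.282, posterior mean = 0.305

Σ times = 32.0. Posterior: Gamma(shape = 4.8+8 = 12.8, rate = 9.9+32.0 = 41.9).
Mode = (α−1)/β = 11.8/41.9 = 0.282.
Mean = α/β = 12.8/41.9 = 0.305.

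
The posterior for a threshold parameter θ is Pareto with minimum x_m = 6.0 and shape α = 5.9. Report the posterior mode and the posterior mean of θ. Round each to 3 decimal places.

posterior mode = 6.000, posterior mean = 7.224

The Pareto density is strictly decreasing on [x_m, ∞), so the mode is x_m = 6.000.
Mean = α·x_m/(α−1) = 5.9·6.0/4.9 = 7.224.
Right-skewed posterior ⇒ mode < mean.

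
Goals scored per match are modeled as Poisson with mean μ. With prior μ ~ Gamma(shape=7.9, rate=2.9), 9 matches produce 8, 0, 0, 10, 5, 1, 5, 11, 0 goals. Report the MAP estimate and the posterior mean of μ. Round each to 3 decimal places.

Σ counts = 40. Posterior: Gamma(shape = 7.9+40 = 47.9, rate = 2.9+9 = 11.9).
Mode = (α−1)/β = 46.9/11.9 = 3.941.
Mean = α/β = 47.9/11.9 = 4.025.

μ_MAP = 3.941, E[μ|data] = 4.025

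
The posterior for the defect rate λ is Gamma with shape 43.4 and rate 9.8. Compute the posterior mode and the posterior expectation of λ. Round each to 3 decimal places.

λ_MAP = 4.327, E[λ|data] = 4.429

Mode = (α−1)/β = 42.4/9.8 = 4.327.
Mean = α/β = 43.4/9.8 = 4.429.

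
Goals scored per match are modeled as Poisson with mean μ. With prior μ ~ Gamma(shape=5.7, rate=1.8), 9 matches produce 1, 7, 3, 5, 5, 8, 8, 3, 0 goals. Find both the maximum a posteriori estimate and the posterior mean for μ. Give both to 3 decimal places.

Σ counts = 40. Posterior: Gamma(shape = 5.7+40 = 45.7, rate = 1.8+9 = 10.8).
Mode = (α−1)/β = 44.7/10.8 = 4.139.
Mean = α/β = 45.7/10.8 = 4.231.
The mean is pulled above the mode by the posterior's right skew.

MAP = 4.139, posterior mean = 4.231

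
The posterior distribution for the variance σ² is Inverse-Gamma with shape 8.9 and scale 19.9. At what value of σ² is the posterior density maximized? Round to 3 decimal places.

Mode = β/(α+1) = 19.9/9.9 = 2.010.
Mean = β/(α−1) = 19.9/7.9 = 2.519.
This is the posterior mode — the MAP estimate.

2.010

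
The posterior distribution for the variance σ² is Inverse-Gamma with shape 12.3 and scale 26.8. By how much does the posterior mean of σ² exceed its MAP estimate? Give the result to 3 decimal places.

0.357

Mode = β/(α+1) = 26.8/13.3 = 2.015.
Mean = β/(α−1) = 26.8/11.3 = 2.372.
Difference = 2.372 − 2.015 = 0.357.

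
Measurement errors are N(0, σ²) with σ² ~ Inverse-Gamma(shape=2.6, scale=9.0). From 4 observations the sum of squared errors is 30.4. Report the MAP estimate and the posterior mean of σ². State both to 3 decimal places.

Posterior: Inverse-Gamma(shape = 2.6+4/2 = 4.6, scale = 9.0+30.4/2 = 24.2).
Mode = β/(α+1) = 24.2/5.6 = 4.321.
Mean = β/(α−1) = 24.2/3.6 = 6.722.
The posterior is right-skewed, so the mean exceeds the mode.

σ²_MAP = 4.321, E[σ²|data] = 6.722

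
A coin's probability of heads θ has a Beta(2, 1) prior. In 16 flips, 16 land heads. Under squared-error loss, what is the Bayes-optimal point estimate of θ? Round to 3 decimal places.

0.947

Posterior: Beta(2+16, 1+0) = Beta(18, 1).
Since β = 1 ≤ 1 and α > 1, the Beta density is monotone increasing on [0,1]; the mode is at 1.
Mean = 18/(18+1) = 0.947.
Squared-error loss ⇒ the optimal estimator is the posterior mean.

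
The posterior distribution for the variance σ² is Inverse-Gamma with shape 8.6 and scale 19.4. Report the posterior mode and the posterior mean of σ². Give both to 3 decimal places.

posterior mode = 2.021, posterior mean = 2.553

Mode = β/(α+1) = 19.4/9.6 = 2.021.
Mean = β/(α−1) = 19.4/7.6 = 2.553.
The posterior is right-skewed, so the mean exceeds the mode.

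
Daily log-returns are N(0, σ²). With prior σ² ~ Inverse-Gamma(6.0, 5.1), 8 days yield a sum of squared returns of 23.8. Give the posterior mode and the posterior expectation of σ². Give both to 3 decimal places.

Posterior: Inverse-Gamma(shape = 6.0+8/2 = 10.0, scale = 5.1+23.8/2 = 17.0).
Mode = β/(α+1) = 17.0/11.0 = 1.545.
Mean = β/(α−1) = 17.0/9.0 = 1.889.

posterior mode = 1.545, posterior expectation = 1.889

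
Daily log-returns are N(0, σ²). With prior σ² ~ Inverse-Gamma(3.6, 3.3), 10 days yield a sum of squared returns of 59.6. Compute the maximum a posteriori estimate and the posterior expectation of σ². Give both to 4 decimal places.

Posterior: Inverse-Gamma(shape = 3.6+10/2 = 8.6, scale = 3.3+59.6/2 = 33.1).
Mode = β/(α+1) = 33.1/9.6 = 3.4479.
Mean = β/(α−1) = 33.1/7.6 = 4.3553.
The mean is pulled above the mode by the posterior's right skew.

MAP = 3.4479, posterior mean = 4.3553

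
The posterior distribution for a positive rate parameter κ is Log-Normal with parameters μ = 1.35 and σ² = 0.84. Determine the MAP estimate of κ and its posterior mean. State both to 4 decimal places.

MAP = 1.6653, posterior mean = 5.8709

Mode = exp(μ − σ²) = exp(0.51) = 1.6653.
Mean = exp(μ + σ²/2) = exp(1.770) = 5.8709.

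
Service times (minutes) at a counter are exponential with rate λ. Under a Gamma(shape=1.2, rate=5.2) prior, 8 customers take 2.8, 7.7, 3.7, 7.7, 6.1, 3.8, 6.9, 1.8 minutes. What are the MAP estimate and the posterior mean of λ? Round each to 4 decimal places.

Σ times = 40.5. Posterior: Gamma(shape = 1.2+8 = 9.2, rate = 5.2+40.5 = 45.7).
Mode = (α−1)/β = 8.2/45.7 = 0.1794.
Mean = α/β = 9.2/45.7 = 0.2013.

MAP = 0.1794; posterior mean = 0.2013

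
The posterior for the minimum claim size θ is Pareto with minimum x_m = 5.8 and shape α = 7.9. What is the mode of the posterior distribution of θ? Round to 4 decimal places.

The Pareto density is strictly decreasing on [x_m, ∞), so the mode is x_m = 5.8000.
Mean = α·x_m/(α−1) = 7.9·5.8/6.9 = 6.6406.
This is the posterior mode — the MAP estimate.

5.8000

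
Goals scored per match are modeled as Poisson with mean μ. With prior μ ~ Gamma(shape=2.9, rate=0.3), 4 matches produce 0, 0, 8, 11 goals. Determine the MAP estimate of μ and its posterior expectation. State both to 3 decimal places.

Σ counts = 19. Posterior: Gamma(shape = 2.9+19 = 21.9, rate = 0.3+4 = 4.3).
Mode = (α−1)/β = 20.9/4.3 = 4.860.
Mean = α/β = 21.9/4.3 = 5.093.
Mean > mode: the posterior has a right tail.

MAP = 4.860; posterior mean = 5.093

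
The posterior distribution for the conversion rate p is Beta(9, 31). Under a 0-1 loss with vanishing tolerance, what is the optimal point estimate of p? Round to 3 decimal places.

0.211

Mode = (9−1)/(9+31−2) = 8/38 = 0.211.
Mean = 9/(9+31) = 9/40 = 0.225.
This is the posterior mode — the MAP estimate.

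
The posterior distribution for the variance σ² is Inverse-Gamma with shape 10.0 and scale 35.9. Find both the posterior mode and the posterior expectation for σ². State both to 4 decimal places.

posterior mode = 3.2636, posterior expectation = 3.9889

Mode = β/(α+1) = 35.9/11.0 = 3.2636.
Mean = β/(α−1) = 35.9/9.0 = 3.9889.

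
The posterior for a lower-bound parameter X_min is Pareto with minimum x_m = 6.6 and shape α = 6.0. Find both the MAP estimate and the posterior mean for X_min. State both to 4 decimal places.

The Pareto density is strictly decreasing on [x_m, ∞), so the mode is x_m = 6.6000.
Mean = α·x_m/(α−1) = 6.0·6.6/5.0 = 7.9200.
Mean > mode: the posterior has a right tail.

MAP estimate = 6.6000, posterior mean = 7.9200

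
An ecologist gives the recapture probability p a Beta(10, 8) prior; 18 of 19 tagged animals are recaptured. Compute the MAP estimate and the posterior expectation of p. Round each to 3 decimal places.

MAP = 0.771; posterior mean = 0.757

Posterior: Beta(10+18, 8+1) = Beta(28, 9).
Mode = (28−1)/(28+9−2) = 27/35 = 0.771.
Mean = 28/(28+9) = 28/37 = 0.757.
The posterior is left-skewed, so the mode exceeds the mean.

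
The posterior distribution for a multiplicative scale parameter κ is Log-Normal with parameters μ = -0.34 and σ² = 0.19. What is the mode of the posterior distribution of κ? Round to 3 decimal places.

0.589

Mode = exp(μ − σ²) = exp(-0.53) = 0.589.
Mean = exp(μ + σ²/2) = exp(-0.245) = 0.783.
This is the posterior mode — the MAP estimate.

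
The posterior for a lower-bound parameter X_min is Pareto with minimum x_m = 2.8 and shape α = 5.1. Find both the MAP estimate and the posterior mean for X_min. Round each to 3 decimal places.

The Pareto density is strictly decreasing on [x_m, ∞), so the mode is x_m = 2.800.
Mean = α·x_m/(α−1) = 5.1·2.8/4.1 = 3.483.

MAP estimate = 2.800, posterior mean = 3.483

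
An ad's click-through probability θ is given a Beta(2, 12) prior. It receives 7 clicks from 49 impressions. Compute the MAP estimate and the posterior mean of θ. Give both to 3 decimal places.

MAP estimate = 0.131, posterior mean = 0.143

Posterior: Beta(2+7, 12+42) = Beta(9, 54).
Mode = (9−1)/(9+54−2) = 8/61 = 0.131.
Mean = 9/(9+54) = 9/63 = 0.143.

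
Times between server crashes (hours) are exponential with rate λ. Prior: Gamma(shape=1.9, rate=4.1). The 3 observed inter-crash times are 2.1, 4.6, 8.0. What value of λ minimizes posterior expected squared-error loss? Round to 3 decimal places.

0.261

Σ times = 14.7. Posterior: Gamma(shape = 1.9+3 = 4.9, rate = 4.1+14.7 = 18.8).
Mode = (α−1)/β = 3.9/18.8 = 0.207.
Mean = α/β = 4.9/18.8 = 0.261.
Squared-error loss ⇒ the optimal estimator is the posterior mean.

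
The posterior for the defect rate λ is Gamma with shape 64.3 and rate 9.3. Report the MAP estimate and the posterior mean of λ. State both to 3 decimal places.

λ_MAP = 6.806, E[λ|data] = 6.914

Mode = (α−1)/β = 63.3/9.3 = 6.806.
Mean = α/β = 64.3/9.3 = 6.914.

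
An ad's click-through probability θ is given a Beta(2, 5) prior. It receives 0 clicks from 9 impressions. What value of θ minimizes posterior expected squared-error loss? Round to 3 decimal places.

Posterior: Beta(2+0, 5+9) = Beta(2, 14).
Mode = (2−1)/(2+14−2) = 1/14 = 0.071.
Mean = 2/(2+14) = 2/16 = 0.125.
Squared-error loss ⇒ the optimal estimator is the posterior mean.

0.125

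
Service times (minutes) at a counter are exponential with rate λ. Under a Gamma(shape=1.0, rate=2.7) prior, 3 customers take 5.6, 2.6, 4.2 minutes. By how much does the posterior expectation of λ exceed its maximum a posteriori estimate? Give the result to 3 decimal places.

Σ times = 12.4. Posterior: Gamma(shape = 1.0+3 = 4.0, rate = 2.7+12.4 = 15.1).
Mode = (α−1)/β = 3.0/15.1 = 0.199.
Mean = α/β = 4.0/15.1 = 0.265.
Difference = 0.265 − 0.199 = 0.066.

0.066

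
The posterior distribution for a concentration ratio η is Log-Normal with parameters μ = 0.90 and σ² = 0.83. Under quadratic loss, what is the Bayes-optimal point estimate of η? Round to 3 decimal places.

3.725

Mode = exp(μ − σ²) = exp(0.07) = 1.073.
Mean = exp(μ + σ²/2) = exp(1.315) = 3.725.
Quadratic loss ⇒ the optimal estimator is the posterior mean.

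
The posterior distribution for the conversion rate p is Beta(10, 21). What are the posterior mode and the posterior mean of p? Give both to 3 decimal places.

Mode = (10−1)/(10+21−2) = 9/29 = 0.310.
Mean = 10/(10+21) = 10/31 = 0.323.
The posterior is right-skewed, so the mean exceeds the mode.

MAP: 0.310. Posterior mean: 0.323.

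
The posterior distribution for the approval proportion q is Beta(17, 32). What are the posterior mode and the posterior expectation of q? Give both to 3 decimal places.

q_MAP = 0.340, E[q|data] = 0.347

Mode = (17−1)/(17+32−2) = 16/47 = 0.340.
Mean = 17/(17+32) = 17/49 = 0.347.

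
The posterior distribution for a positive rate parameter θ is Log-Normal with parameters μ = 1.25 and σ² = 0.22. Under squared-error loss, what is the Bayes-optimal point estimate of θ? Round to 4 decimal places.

Mode = exp(μ − σ²) = exp(1.03) = 2.8011.
Mean = exp(μ + σ²/2) = exp(1.360) = 3.8962.
Squared-error loss ⇒ the optimal estimator is the posterior mean.

3.8962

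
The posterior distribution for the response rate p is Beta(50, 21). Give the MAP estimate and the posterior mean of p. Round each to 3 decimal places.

Mode = (50−1)/(50+21−2) = 49/69 = 0.710.
Mean = 50/(50+21) = 50/71 = 0.704.

MAP: 0.710. Posterior mean: 0.704.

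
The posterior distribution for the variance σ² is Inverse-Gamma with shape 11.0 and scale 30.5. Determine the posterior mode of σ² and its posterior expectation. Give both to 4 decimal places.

Mode = β/(α+1) = 30.5/12.0 = 2.5417.
Mean = β/(α−1) = 30.5/10.0 = 3.0500.

MAP = 2.5417, posterior mean = 3.0500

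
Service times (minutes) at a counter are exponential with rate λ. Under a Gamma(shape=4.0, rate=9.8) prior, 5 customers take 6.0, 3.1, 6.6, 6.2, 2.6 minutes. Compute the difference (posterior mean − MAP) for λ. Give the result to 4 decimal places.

0.0292

Σ times = 24.5. Posterior: Gamma(shape = 4.0+5 = 9.0, rate = 9.8+24.5 = 34.3).
Mode = (α−1)/β = 8.0/34.3 = 0.2332.
Mean = α/β = 9.0/34.3 = 0.2624.
Difference = 0.2624 − 0.2332 = 0.0292.
Mean > mode: the posterior has a right tail.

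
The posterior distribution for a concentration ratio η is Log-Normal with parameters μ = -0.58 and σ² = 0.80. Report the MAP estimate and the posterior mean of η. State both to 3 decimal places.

Mode = exp(μ − σ²) = exp(-1.38) = 0.252.
Mean = exp(μ + σ²/2) = exp(-0.180) = 0.835.
The mean is pulled above the mode by the posterior's right skew.

MAP = 0.252, posterior mean = 0.835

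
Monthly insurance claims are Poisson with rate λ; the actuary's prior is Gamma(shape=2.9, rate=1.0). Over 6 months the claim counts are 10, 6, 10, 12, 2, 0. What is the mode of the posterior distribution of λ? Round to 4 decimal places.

Σ counts = 40. Posterior: Gamma(shape = 2.9+40 = 42.9, rate = 1.0+6 = 7.0).
Mode = (α−1)/β = 41.9/7.0 = 5.9857.
Mean = α/β = 42.9/7.0 = 6.1286.
This is the posterior mode — the MAP estimate.

5.9857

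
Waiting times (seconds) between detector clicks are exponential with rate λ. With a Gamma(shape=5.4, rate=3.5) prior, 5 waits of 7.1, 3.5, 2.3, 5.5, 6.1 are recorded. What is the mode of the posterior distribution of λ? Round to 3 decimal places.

Σ times = 24.5. Posterior: Gamma(shape = 5.4+5 = 10.4, rate = 3.5+24.5 = 28.0).
Mode = (α−1)/β = 9.4/28.0 = 0.336.
Mean = α/β = 10.4/28.0 = 0.371.
This is the posterior mode — the MAP estimate.

0.336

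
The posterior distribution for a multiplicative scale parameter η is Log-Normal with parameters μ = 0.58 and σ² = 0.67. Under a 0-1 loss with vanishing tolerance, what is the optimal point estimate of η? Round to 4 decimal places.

0.9139

Mode = exp(μ − σ²) = exp(-0.09) = 0.9139.
Mean = exp(μ + σ²/2) = exp(0.915) = 2.4968.
This is the posterior mode — the MAP estimate.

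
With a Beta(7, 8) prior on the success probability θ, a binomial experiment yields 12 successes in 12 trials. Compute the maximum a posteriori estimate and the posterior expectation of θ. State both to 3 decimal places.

MAP = 0.720, posterior mean = 0.704

Posterior: Beta(7+12, 8+0) = Beta(19, 8).
Mode = (19−1)/(19+8−2) = 18/25 = 0.720.
Mean = 19/(19+8) = 19/27 = 0.704.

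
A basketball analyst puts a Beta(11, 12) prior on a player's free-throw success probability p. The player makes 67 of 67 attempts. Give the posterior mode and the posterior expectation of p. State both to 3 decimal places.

MAP: 0.875. Posterior mean: 0.867.

Posterior: Beta(11+67, 12+0) = Beta(78, 12).
Mode = (78−1)/(78+12−2) = 77/88 = 0.875.
Mean = 78/(78+12) = 78/90 = 0.867.
The posterior is left-skewed, so the mode exceeds the mean.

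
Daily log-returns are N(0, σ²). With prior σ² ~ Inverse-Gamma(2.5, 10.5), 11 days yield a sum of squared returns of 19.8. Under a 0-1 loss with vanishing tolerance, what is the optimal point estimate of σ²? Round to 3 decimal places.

2.267

Posterior: Inverse-Gamma(shape = 2.5+11/2 = 8.0, scale = 10.5+19.8/2 = 20.4).
Mode = β/(α+1) = 20.4/9.0 = 2.267.
Mean = β/(α−1) = 20.4/7.0 = 2.914.
This is the posterior mode — the MAP estimate.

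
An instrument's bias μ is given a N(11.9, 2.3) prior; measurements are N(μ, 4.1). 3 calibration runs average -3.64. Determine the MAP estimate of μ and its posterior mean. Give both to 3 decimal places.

MAP = 2.152, posterior mean = 2.152

Posterior for μ is Normal. Precision-weighted mean: (1/2.3·11.9 + 3/4.1·-3.64) / (1/2.3 + 3/4.1) = 2.152.
A Normal posterior is symmetric, so mode = mean.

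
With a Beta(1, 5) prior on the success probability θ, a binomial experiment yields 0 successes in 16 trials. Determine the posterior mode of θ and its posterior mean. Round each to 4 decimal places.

MAP: 0.0000. Posterior mean: 0.0455.

Posterior: Beta(1+0, 5+16) = Beta(1, 21).
Since α = 1 ≤ 1 and β > 1, the Beta density is monotone decreasing on [0,1]; the mode is at 0.
Mean = 1/(1+21) = 0.0455.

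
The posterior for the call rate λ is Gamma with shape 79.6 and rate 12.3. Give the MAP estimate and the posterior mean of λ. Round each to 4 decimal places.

MAP: 6.3902. Posterior mean: 6.4715.

Mode = (α−1)/β = 78.6/12.3 = 6.3902.
Mean = α/β = 79.6/12.3 = 6.4715.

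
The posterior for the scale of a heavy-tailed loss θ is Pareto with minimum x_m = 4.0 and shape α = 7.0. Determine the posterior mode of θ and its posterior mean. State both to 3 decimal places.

MAP = 4.000, posterior mean = 4.667

The Pareto density is strictly decreasing on [x_m, ∞), so the mode is x_m = 4.000.
Mean = α·x_m/(α−1) = 7.0·4.0/6.0 = 4.667.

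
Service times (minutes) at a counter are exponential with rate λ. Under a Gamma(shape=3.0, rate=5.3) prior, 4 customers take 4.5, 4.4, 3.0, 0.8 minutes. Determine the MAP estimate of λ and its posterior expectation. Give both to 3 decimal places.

Σ times = 12.7. Posterior: Gamma(shape = 3.0+4 = 7.0, rate = 5.3+12.7 = 18.0).
Mode = (α−1)/β = 6.0/18.0 = 0.333.
Mean = α/β = 7.0/18.0 = 0.389.
The mean is pulled above the mode by the posterior's right skew.

MAP: 0.333. Posterior mean: 0.389.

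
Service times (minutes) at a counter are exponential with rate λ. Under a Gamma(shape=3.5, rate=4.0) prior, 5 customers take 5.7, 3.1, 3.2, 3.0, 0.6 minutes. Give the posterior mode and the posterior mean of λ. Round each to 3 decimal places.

λ_MAP = 0.383, E[λ|data] = 0.434

Σ times = 15.6. Posterior: Gamma(shape = 3.5+5 = 8.5, rate = 4.0+15.6 = 19.6).
Mode = (α−1)/β = 7.5/19.6 = 0.383.
Mean = α/β = 8.5/19.6 = 0.434.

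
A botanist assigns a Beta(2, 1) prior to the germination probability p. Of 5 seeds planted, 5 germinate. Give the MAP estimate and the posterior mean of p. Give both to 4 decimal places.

Posterior: Beta(2+5, 1+0) = Beta(7, 1).
Since β = 1 ≤ 1 and α > 1, the Beta density is monotone increasing on [0,1]; the mode is at 1.
Mean = 7/(7+1) = 0.8750.

MAP = 1.0000, posterior mean = 0.8750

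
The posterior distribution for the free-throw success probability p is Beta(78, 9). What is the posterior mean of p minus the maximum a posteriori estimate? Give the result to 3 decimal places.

-0.009

Mode = (78−1)/(78+9−2) = 77/85 = 0.906.
Mean = 78/(78+9) = 78/87 = 0.897.
Difference = 0.897 − 0.906 = -0.009.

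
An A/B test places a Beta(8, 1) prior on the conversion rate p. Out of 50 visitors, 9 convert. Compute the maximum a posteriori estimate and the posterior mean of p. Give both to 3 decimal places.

Posterior: Beta(8+9, 1+41) = Beta(17, 42).
Mode = (17−1)/(17+42−2) = 16/57 = 0.281.
Mean = 17/(17+42) = 17/59 = 0.288.

p_MAP = 0.281, E[p|data] = 0.288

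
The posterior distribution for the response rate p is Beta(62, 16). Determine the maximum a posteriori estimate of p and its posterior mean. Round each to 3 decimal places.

MAP = 0.803; posterior mean = 0.795

Mode = (62−1)/(62+16−2) = 61/76 = 0.803.
Mean = 62/(62+16) = 62/78 = 0.795.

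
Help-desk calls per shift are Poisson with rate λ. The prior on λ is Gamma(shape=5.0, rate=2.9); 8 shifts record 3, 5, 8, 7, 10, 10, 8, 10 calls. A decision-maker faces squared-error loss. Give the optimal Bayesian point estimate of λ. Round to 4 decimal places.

Σ counts = 61. Posterior: Gamma(shape = 5.0+61 = 66.0, rate = 2.9+8 = 10.9).
Mode = (α−1)/β = 65.0/10.9 = 5.9633.
Mean = α/β = 66.0/10.9 = 6.0550.
Squared-error loss ⇒ the optimal estimator is the posterior mean.

6.0550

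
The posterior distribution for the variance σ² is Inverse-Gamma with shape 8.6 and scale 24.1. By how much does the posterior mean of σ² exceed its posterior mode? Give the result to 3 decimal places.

Mode = β/(α+1) = 24.1/9.6 = 2.510.
Mean = β/(α−1) = 24.1/7.6 = 3.171.
Difference = 3.171 − 2.510 = 0.661.
The posterior is right-skewed, so the mean exceeds the mode.

0.661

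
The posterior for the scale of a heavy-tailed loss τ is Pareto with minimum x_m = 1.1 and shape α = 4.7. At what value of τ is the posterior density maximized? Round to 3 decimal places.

The Pareto density is strictly decreasing on [x_m, ∞), so the mode is x_m = 1.100.
Mean = α·x_m/(α−1) = 4.7·1.1/3.7 = 1.397.
This is the posterior mode — the MAP estimate.

1.100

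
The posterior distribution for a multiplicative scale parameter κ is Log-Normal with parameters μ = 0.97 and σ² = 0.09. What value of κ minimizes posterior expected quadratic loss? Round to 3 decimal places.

2.759

Mode = exp(μ − σ²) = exp(0.88) = 2.411.
Mean = exp(μ + σ²/2) = exp(1.015) = 2.759.
Quadratic loss ⇒ the optimal estimator is the posterior mean.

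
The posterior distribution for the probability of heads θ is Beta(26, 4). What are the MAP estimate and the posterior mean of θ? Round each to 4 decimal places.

Mode = (26−1)/(26+4−2) = 25/28 = 0.8929.
Mean = 26/(26+4) = 26/30 = 0.8667.
The mean is pulled below the mode by the posterior's left skew.

MAP = 0.8929, posterior mean = 0.8667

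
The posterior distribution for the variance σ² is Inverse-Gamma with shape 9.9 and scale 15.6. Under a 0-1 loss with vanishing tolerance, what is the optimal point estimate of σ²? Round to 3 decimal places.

Mode = β/(α+1) = 15.6/10.9 = 1.431.
Mean = β/(α−1) = 15.6/8.9 = 1.753.
This is the posterior mode — the MAP estimate.

1.431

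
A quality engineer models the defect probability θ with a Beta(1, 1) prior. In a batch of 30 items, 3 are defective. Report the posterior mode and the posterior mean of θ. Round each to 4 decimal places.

Posterior: Beta(1+3, 1+27) = Beta(4, 28).
Mode = (4−1)/(4+28−2) = 3/30 = 0.1000.
With a flat prior the MAP equals the MLE, 3/30.
Mean = 4/(4+28) = 4/32 = 0.1250.

MAP = 0.1000; posterior mean = 0.1250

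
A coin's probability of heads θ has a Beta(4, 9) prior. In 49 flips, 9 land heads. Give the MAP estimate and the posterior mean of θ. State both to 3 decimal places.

MAP estimate = 0.200, posterior mean = 0.210

Posterior: Beta(4+9, 9+40) = Beta(13, 49).
Mode = (13−1)/(13+49−2) = 12/60 = 0.200.
Mean = 13/(13+49) = 13/62 = 0.210.
The mean is pulled above the mode by the posterior's right skew.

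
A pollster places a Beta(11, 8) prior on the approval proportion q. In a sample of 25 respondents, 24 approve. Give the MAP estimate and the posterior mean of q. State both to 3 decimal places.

Posterior: Beta(11+24, 8+1) = Beta(35, 9).
Mode = (35−1)/(35+9−2) = 34/42 = 0.810.
Mean = 35/(35+9) = 35/44 = 0.795.
Mode > mean: the posterior has a left tail.

MAP = 0.810; posterior mean = 0.795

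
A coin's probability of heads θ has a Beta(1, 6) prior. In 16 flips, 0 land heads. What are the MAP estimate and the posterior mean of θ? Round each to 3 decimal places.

Posterior: Beta(1+0, 6+16) = Beta(1, 22).
Since α = 1 ≤ 1 and β > 1, the Beta density is monotone decreasing on [0,1]; the mode is at 0.
Mean = 1/(1+22) = 0.043.

θ_MAP = 0.000, E[θ|data] = 0.043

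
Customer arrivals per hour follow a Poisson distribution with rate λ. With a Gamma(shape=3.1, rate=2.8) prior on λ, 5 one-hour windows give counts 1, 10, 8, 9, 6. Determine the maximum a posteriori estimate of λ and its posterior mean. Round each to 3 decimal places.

λ_MAP = 4.628, E[λ|data] = 4.756

Σ counts = 34. Posterior: Gamma(shape = 3.1+34 = 37.1, rate = 2.8+5 = 7.8).
Mode = (α−1)/β = 36.1/7.8 = 4.628.
Mean = α/β = 37.1/7.8 = 4.756.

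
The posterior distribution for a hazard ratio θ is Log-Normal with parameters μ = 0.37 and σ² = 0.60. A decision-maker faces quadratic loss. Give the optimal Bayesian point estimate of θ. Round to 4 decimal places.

1.9542

Mode = exp(μ − σ²) = exp(-0.23) = 0.7945.
Mean = exp(μ + σ²/2) = exp(0.670) = 1.9542.
Quadratic loss ⇒ the optimal estimator is the posterior mean.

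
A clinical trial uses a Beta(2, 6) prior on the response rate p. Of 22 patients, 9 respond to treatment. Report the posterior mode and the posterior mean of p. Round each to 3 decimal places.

Posterior: Beta(2+9, 6+13) = Beta(11, 19).
Mode = (11−1)/(11+19−2) = 10/28 = 0.357.
Mean = 11/(11+19) = 11/30 = 0.367.

MAP = 0.357, posterior mean = 0.367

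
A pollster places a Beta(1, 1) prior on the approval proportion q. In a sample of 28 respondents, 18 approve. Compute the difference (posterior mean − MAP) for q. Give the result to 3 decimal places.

-0.010

Posterior: Beta(1+18, 1+10) = Beta(19, 11).
Mode = (19−1)/(19+11−2) = 18/28 = 0.643.
With a flat prior the MAP equals the MLE, 18/28.
Mean = 19/(19+11) = 19/30 = 0.633.
Difference = 0.633 − 0.643 = -0.010.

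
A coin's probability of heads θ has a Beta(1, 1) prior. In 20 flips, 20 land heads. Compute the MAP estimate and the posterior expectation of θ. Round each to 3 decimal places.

MAP: 1.000. Posterior mean: 0.955.

Posterior: Beta(1+20, 1+0) = Beta(21, 1).
Since β = 1 ≤ 1 and α > 1, the Beta density is monotone increasing on [0,1]; the mode is at 1.
Mean = 21/(21+1) = 0.955.
Left-skewed posterior ⇒ mean < mode.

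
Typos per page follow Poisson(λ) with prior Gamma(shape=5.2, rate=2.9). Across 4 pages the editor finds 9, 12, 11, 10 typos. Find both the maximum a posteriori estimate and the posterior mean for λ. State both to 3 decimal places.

λ_MAP = 6.696, E[λ|data] = 6.841

Σ counts = 42. Posterior: Gamma(shape = 5.2+42 = 47.2, rate = 2.9+4 = 6.9).
Mode = (α−1)/β = 46.2/6.9 = 6.696.
Mean = α/β = 47.2/6.9 = 6.841.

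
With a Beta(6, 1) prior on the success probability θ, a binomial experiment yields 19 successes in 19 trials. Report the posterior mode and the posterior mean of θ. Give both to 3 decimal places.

MAP = 1.000; posterior mean = 0.962

Posterior: Beta(6+19, 1+0) = Beta(25, 1).
Since β = 1 ≤ 1 and α > 1, the Beta density is monotone increasing on [0,1]; the mode is at 1.
Mean = 25/(25+1) = 0.962.
The mean is pulled below the mode by the posterior's left skew.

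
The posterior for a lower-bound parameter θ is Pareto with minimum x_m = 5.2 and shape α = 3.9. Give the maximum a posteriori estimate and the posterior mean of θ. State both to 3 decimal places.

The Pareto density is strictly decreasing on [x_m, ∞), so the mode is x_m = 5.200.
Mean = α·x_m/(α−1) = 3.9·5.2/2.9 = 6.993.

θ_MAP = 5.200, E[θ|data] = 6.993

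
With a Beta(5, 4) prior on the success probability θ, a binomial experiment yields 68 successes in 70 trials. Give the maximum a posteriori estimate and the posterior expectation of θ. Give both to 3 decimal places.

Posterior: Beta(5+68, 4+2) = Beta(73, 6).
Mode = (73−1)/(73+6−2) = 72/77 = 0.935.
Mean = 73/(73+6) = 73/79 = 0.924.

MAP = 0.935, posterior mean = 0.924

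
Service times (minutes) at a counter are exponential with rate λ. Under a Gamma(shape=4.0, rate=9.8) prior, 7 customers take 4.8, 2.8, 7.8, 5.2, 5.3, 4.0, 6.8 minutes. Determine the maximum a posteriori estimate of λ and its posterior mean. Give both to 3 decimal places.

MAP: 0.215. Posterior mean: 0.237.

Σ times = 36.7. Posterior: Gamma(shape = 4.0+7 = 11.0, rate = 9.8+36.7 = 46.5).
Mode = (α−1)/β = 10.0/46.5 = 0.215.
Mean = α/β = 11.0/46.5 = 0.237.
Mean > mode: the posterior has a right tail.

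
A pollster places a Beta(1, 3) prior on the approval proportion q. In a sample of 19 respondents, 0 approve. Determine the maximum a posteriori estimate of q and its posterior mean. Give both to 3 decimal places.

MAP = 0.000, posterior mean = 0.043

Posterior: Beta(1+0, 3+19) = Beta(1, 22).
Since α = 1 ≤ 1 and β > 1, the Beta density is monotone decreasing on [0,1]; the mode is at 0.
Mean = 1/(1+22) = 0.043.
The mean is pulled above the mode by the posterior's right skew.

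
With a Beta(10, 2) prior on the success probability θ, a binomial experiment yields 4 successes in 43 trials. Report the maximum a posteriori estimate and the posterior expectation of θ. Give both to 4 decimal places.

Posterior: Beta(10+4, 2+39) = Beta(14, 41).
Mode = (14−1)/(14+41−2) = 13/53 = 0.2453.
Mean = 14/(14+41) = 14/55 = 0.2545.
Right-skewed posterior ⇒ mode < mean.

θ_MAP = 0.2453, E[θ|data] = 0.2545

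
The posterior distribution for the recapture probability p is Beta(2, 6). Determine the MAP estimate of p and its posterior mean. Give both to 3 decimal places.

MAP = 0.167, posterior mean = 0.250

Mode = (2−1)/(2+6−2) = 1/6 = 0.167.
Mean = 2/(2+6) = 2/8 = 0.250.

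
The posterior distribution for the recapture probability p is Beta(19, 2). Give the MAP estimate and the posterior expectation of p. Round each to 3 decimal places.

MAP: 0.947. Posterior mean: 0.905.

Mode = (19−1)/(19+2−2) = 18/19 = 0.947.
Mean = 19/(19+2) = 19/21 = 0.905.
The mean is pulled below the mode by the posterior's left skew.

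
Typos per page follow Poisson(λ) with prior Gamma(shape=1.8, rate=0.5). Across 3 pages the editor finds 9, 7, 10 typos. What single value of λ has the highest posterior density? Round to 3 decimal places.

7.657

Σ counts = 26. Posterior: Gamma(shape = 1.8+26 = 27.8, rate = 0.5+3 = 3.5).
Mode = (α−1)/β = 26.8/3.5 = 7.657.
Mean = α/β = 27.8/3.5 = 7.943.
This is the posterior mode — the MAP estimate.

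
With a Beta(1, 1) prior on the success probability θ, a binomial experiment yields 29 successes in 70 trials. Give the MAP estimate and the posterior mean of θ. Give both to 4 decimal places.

MAP = 0.4143; posterior mean = 0.4167

Posterior: Beta(1+29, 1+41) = Beta(30, 42).
Mode = (30−1)/(30+42−2) = 29/70 = 0.4143.
Mean = 30/(30+42) = 30/72 = 0.4167.
The posterior is right-skewed, so the mean exceeds the mode.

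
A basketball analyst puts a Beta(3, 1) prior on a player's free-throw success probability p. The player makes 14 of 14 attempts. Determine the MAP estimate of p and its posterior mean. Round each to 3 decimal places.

MAP = 1.000, posterior mean = 0.944

Posterior: Beta(3+14, 1+0) = Beta(17, 1).
Since β = 1 ≤ 1 and α > 1, the Beta density is monotone increasing on [0,1]; the mode is at 1.
Mean = 17/(17+1) = 0.944.
The posterior is left-skewed, so the mode exceeds the mean.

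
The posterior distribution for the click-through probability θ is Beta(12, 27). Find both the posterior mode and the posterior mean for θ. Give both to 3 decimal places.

Mode = (12−1)/(12+27−2) = 11/37 = 0.297.
Mean = 12/(12+27) = 12/39 = 0.308.
Right-skewed posterior ⇒ mode < mean.

θ_MAP = 0.297, E[θ|data] = 0.308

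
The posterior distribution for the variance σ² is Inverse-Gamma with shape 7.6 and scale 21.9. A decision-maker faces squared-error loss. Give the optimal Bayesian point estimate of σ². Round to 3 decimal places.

3.318

Mode = β/(α+1) = 21.9/8.6 = 2.547.
Mean = β/(α−1) = 21.9/6.6 = 3.318.
Squared-error loss ⇒ the optimal estimator is the posterior mean.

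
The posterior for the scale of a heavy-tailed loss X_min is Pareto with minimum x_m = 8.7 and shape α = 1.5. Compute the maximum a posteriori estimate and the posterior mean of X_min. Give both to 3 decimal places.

The Pareto density is strictly decreasing on [x_m, ∞), so the mode is x_m = 8.700.
Mean = α·x_m/(α−1) = 1.5·8.7/0.5 = 26.100.
Mean > mode: the posterior has a right tail.

maximum a posteriori estimate = 8.700, posterior mean = 26.100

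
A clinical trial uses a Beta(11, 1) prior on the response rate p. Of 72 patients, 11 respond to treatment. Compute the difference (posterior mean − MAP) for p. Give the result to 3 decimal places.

Posterior: Beta(11+11, 1+61) = Beta(22, 62).
Mode = (22−1)/(22+62−2) = 21/82 = 0.256.
Mean = 22/(22+62) = 22/84 = 0.262.
Difference = 0.262 − 0.256 = 0.006.
The posterior is right-skewed, so the mean exceeds the mode.

0.006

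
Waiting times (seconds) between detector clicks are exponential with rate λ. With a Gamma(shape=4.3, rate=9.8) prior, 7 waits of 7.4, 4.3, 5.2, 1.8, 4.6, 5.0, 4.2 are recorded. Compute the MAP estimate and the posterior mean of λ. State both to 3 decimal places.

Σ times = 32.5. Posterior: Gamma(shape = 4.3+7 = 11.3, rate = 9.8+32.5 = 42.3).
Mode = (α−1)/β = 10.3/42.3 = 0.243.
Mean = α/β = 11.3/42.3 = 0.267.

MAP: 0.243. Posterior mean: 0.267.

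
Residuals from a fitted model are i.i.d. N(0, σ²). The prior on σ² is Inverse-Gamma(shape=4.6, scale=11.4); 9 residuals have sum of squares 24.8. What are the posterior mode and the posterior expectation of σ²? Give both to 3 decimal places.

Posterior: Inverse-Gamma(shape = 4.6+9/2 = 9.1, scale = 11.4+24.8/2 = 23.8).
Mode = β/(α+1) = 23.8/10.1 = 2.356.
Mean = β/(α−1) = 23.8/8.1 = 2.938.
Right-skewed posterior ⇒ mode < mean.

MAP = 2.356; posterior mean = 2.938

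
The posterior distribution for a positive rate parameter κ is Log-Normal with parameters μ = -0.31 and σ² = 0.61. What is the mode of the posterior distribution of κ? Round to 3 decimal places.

0.399

Mode = exp(μ − σ²) = exp(-0.92) = 0.399.
Mean = exp(μ + σ²/2) = exp(-0.005) = 0.995.
This is the posterior mode — the MAP estimate.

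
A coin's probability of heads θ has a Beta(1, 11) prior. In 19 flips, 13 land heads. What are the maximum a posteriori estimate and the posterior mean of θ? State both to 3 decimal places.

Posterior: Beta(1+13, 11+6) = Beta(14, 17).
Mode = (14−1)/(14+17−2) = 13/29 = 0.448.
Mean = 14/(14+17) = 14/31 = 0.452.
Right-skewed posterior ⇒ mode < mean.

maximum a posteriori estimate = 0.448, posterior mean = 0.452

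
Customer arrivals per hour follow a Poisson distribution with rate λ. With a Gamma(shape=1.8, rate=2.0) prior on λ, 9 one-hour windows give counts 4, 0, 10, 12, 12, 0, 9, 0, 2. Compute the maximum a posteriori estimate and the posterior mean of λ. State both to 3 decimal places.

λ_MAP = 4.527, E[λ|data] = 4.618

Σ counts = 49. Posterior: Gamma(shape = 1.8+49 = 50.8, rate = 2.0+9 = 11.0).
Mode = (α−1)/β = 49.8/11.0 = 4.527.
Mean = α/β = 50.8/11.0 = 4.618.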